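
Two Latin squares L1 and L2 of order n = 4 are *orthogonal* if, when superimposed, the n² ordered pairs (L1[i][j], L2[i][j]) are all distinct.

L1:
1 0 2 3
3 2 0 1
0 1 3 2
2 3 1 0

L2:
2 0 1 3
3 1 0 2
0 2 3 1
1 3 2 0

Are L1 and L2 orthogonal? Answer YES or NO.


Form the n² = 16 superimposed pairs (L1[i][j], L2[i][j]), row by row (rows and columns indexed from 0):
row 0: (1,2) (0,0) (2,1) (3,3)
row 1: (3,3) (2,1) (0,0) (1,2)
row 2: (0,0) (1,2) (3,3) (2,1)
row 3: (2,1) (3,3) (1,2) (0,0)
Orthogonality requires all 16 pairs distinct.
But the pair (3,3) repeats: cell (0,3) has L1 = 3, L2 = 3, and cell (1,0) has L1 = 3, L2 = 3.
A repeated pair means some other pair never occurs (only 4 distinct pairs out of 16), so the squares are not orthogonal.
Conclusion: NO.

NO


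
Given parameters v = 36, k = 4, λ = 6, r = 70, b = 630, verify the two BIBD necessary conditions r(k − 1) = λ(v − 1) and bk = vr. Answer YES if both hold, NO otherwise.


Condition (i): r(k − 1) = 70·3 = 210; λ(v − 1) = 6·35 = 210. Match? YES.
Condition (ii): bk = 630·4 = 2520; vr = 36·70 = 2520. Match? YES.
Both conditions hold? YES.

YES


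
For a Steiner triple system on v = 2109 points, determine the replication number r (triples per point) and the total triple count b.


An STS(v) is a 2-(v, 3, 1) BIBD: block size k = 3, λ = 1.
Replication: r(k − 1) = λ(v − 1) ⇒ r·2 = 2109 − 1 = 2108 ⇒ r = 1054.
Block count: b = v(v − 1)/6 = 2109·2108/6 = 4445772/6 = 740962.
(Check via bk = vr: 740962·3 = 2222886 = 2109·1054 = 2222886 ✓.)

r = 1054, b = 740962.


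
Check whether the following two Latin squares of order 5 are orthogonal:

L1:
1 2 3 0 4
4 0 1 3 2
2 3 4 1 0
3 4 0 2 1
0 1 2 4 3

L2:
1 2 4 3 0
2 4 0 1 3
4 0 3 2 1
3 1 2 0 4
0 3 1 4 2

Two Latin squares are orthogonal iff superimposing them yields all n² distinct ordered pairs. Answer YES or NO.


Form the n² = 25 superimposed pairs (L1[i][j], L2[i][j]), row by row (rows and columns indexed from 0):
row 0: (1,1) (2,2) (3,4) (0,3) (4,0)
row 1: (4,2) (0,4) (1,0) (3,1) (2,3)
row 2: (2,4) (3,0) (4,3) (1,2) (0,1)
row 3: (3,3) (4,1) (0,2) (2,0) (1,4)
row 4: (0,0) (1,3) (2,1) (4,4) (3,2)
Orthogonality requires all 25 pairs distinct.
Check by first coordinate: for each symbol s of L1, list the L2 entries in the n cells where L1 = s; they must all differ.
  L1 = 0: L2 entries (in reading order) 3, 4, 1, 2, 0 — all 5 distinct ✓
  L1 = 1: L2 entries (in reading order) 1, 0, 2, 4, 3 — all 5 distinct ✓
  L1 = 2: L2 entries (in reading order) 2, 3, 4, 0, 1 — all 5 distinct ✓
  L1 = 3: L2 entries (in reading order) 4, 1, 0, 3, 2 — all 5 distinct ✓
  L1 = 4: L2 entries (in reading order) 0, 2, 3, 1, 4 — all 5 distinct ✓
Every symbol of L1 meets every symbol of L2 exactly once, so all 25 pairs are distinct (25 of 25).
Conclusion: YES.

YES


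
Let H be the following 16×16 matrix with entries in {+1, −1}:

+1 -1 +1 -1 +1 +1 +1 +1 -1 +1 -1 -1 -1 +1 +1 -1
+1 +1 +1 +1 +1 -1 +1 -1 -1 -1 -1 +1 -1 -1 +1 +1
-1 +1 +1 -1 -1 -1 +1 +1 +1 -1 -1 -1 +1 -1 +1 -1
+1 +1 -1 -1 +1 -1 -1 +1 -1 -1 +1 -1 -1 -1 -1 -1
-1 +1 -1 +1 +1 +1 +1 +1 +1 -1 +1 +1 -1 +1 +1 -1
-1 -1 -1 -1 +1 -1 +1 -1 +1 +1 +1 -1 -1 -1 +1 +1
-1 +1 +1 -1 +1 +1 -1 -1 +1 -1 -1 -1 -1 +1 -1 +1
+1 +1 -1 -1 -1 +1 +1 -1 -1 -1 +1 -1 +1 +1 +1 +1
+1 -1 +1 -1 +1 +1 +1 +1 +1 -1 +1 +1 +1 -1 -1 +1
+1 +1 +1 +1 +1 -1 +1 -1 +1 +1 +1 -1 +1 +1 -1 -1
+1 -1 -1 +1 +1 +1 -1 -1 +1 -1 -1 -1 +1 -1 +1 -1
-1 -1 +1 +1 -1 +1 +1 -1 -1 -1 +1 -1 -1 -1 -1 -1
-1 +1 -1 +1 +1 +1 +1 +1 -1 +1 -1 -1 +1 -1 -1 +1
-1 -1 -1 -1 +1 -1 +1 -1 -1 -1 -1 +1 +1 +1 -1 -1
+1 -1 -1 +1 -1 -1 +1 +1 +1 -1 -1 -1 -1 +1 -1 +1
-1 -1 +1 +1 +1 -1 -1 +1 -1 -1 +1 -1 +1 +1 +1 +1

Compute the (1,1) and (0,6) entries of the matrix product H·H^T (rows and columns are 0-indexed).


Row 0 of H: [1, -1, 1, -1, 1, 1, 1, 1, -1, 1, -1, -1, -1, 1, 1, -1].
Row 1 of H: [1, 1, 1, 1, 1, -1, 1, -1, -1, -1, -1, 1, -1, -1, 1, 1].
Row 6 of H: [-1, 1, 1, -1, 1, 1, -1, -1, 1, -1, -1, -1, -1, 1, -1, 1].
(H·H^T)[1][1] = Σ_j H[1][j]·H[1][j] = (1)² + (1)² + (1)² + (1)² + (1)² + (-1)² + (1)² + (-1)² + (-1)² + (-1)² + (-1)² + (1)² + (-1)² + (-1)² + (1)² + (1)² = 1 + 1 + 1 + 1 + 1 + 1 + 1 + 1 + 1 + 1 + 1 + 1 + 1 + 1 + 1 + 1 = 16.
(H·H^T)[0][6] = Σ_j H[0][j]·H[6][j] = (1)·(-1) + (-1)·(1) + (1)·(1) + (-1)·(-1) + (1)·(1) + (1)·(1) + (1)·(-1) + (1)·(-1) + (-1)·(1) + (1)·(-1) + (-1)·(-1) + (-1)·(-1) + (-1)·(-1) + (1)·(1) + (1)·(-1) + (-1)·(1) = -1 + -1 + 1 + 1 + 1 + 1 + -1 + -1 + -1 + -1 + 1 + 1 + 1 + 1 + -1 + -1 = 0.
So rows 0 and 6 are orthogonal; the diagonal entry equals n = 16.

(1,1) entry = 16; (0,6) entry = 0.


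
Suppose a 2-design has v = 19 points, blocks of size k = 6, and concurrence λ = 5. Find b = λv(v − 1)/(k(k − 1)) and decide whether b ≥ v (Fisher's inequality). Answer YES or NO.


r = λ(v − 1)/(k − 1) = 5·18/5 = 18.
b = vr/k = 19·18/6 = 57.
Fisher's inequality: b ≥ v ⇔ 57 ≥ 19? YES.

YES


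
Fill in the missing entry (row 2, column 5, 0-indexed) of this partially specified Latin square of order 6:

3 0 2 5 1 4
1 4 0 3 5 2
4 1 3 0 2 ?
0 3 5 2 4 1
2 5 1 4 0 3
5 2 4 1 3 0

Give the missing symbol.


Row 2 contains symbols [0, 1, 2, 3, 4] — missing [5].
Column 5 contains symbols [0, 1, 2, 3, 4] — missing [5].
The missing symbol must appear in both missing sets; intersection = [5].
Therefore the hidden value is 5.

Missing value = 5.


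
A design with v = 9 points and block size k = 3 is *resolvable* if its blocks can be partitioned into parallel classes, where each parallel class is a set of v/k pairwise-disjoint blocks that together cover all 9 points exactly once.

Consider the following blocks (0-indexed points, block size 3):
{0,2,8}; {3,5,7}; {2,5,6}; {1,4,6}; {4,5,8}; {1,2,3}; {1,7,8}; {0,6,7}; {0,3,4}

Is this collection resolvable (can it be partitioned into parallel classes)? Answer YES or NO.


v = 9, block size k = 3, number of blocks = 9.
For resolvability, blocks must partition into parallel classes of size v/k = 3.
Total blocks must therefore be a multiple of 3: 9 = 3·3 + 0 ⇒ divisible ✓.
Greedy packing gives 3 candidate class(es). Each should be a full parallel class (size 3, covers all 9 points).
  Class 1 (3 blocks): {0,2,8}; {3,5,7}; {1,4,6}. Points covered: [0, 1, 2, 3, 4, 5, 6, 7, 8].
  Class 2 (3 blocks): {2,5,6}; {1,7,8}; {0,3,4}. Points covered: [0, 1, 2, 3, 4, 5, 6, 7, 8].
  Class 3 (3 blocks): {4,5,8}; {1,2,3}; {0,6,7}. Points covered: [0, 1, 2, 3, 4, 5, 6, 7, 8].
All classes full (size 3)? YES. All classes cover every point? YES.
Resolvable? YES.

YES


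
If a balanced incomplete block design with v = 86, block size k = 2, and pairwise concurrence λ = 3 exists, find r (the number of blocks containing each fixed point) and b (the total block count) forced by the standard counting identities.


Any 2-(v, k, λ) BIBD satisfies two necessary conditions:
  (i)  Each point sits in r blocks, and counting incidences through any fixed point gives r(k − 1) = λ(v − 1), so r = λ(v − 1)/(k − 1).
  (ii) Total incidences bk = vr, so b = vr/k.
Step 1: r = λ(v − 1)/(k − 1) = 3·(86 − 1)/(2 − 1) = 3·85/1 = 255/1 = 255.
Step 2: b = vr/k = 86·255/2 = 21930/2 = 10965.
Check integrality: r = 255 ∈ Z ✓, b = 10965 ∈ Z ✓.
(These identities are necessary conditions: they determine r and b for any design with these parameters, but do not by themselves prove that one exists.)

r = 255, b = 10965.


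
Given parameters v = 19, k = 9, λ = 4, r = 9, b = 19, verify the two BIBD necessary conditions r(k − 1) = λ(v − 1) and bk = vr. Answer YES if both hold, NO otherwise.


Condition (i): r(k − 1) = 9·8 = 72; λ(v − 1) = 4·18 = 72. Match? YES.
Condition (ii): bk = 19·9 = 171; vr = 19·9 = 171. Match? YES.
Both conditions hold? YES.

YES


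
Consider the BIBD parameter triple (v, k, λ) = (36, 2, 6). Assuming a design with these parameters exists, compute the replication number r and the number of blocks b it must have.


Any 2-(v, k, λ) BIBD satisfies two necessary conditions:
  (i)  Each point sits in r blocks, and counting incidences through any fixed point gives r(k − 1) = λ(v − 1), so r = λ(v − 1)/(k − 1).
  (ii) Total incidences bk = vr, so b = vr/k.
Step 1: r = λ(v − 1)/(k − 1) = 6·(36 − 1)/(2 − 1) = 6·35/1 = 210/1 = 210.
Step 2: b = vr/k = 36·210/2 = 7560/2 = 3780.
Check integrality: r = 210 ∈ Z ✓, b = 3780 ∈ Z ✓.
(These identities are necessary conditions: they determine r and b for any design with these parameters, but do not by themselves prove that one exists.)

r = 210, b = 3780.


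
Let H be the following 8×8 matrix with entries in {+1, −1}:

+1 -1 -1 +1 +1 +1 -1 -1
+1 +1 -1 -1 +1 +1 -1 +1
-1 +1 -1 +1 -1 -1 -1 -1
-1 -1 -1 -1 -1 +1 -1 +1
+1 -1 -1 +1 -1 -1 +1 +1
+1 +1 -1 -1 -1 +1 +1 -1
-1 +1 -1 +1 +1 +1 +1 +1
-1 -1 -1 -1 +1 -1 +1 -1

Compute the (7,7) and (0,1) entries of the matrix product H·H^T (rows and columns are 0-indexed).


Row 0 of H: [1, -1, -1, 1, 1, 1, -1, -1].
Row 1 of H: [1, 1, -1, -1, 1, 1, -1, 1].
Row 7 of H: [-1, -1, -1, -1, 1, -1, 1, -1].
(H·H^T)[7][7] = Σ_j H[7][j]·H[7][j] = (-1)² + (-1)² + (-1)² + (-1)² + (1)² + (-1)² + (1)² + (-1)² = 1 + 1 + 1 + 1 + 1 + 1 + 1 + 1 = 8.
(H·H^T)[0][1] = Σ_j H[0][j]·H[1][j] = (1)·(1) + (-1)·(1) + (-1)·(-1) + (1)·(-1) + (1)·(1) + (1)·(1) + (-1)·(-1) + (-1)·(1) = 1 + -1 + 1 + -1 + 1 + 1 + 1 + -1 = 2.
Rows 0 and 1 are not orthogonal (dot product = 2 ≠ 0), so H is not a Hadamard matrix.

(7,7) entry = 8; (0,1) entry = 2.


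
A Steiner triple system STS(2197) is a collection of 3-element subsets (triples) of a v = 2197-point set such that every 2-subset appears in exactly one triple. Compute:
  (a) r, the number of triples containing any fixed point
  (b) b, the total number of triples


An STS(v) is a 2-(v, 3, 1) BIBD: block size k = 3, λ = 1.
Replication: r(k − 1) = λ(v − 1) ⇒ r·2 = 2197 − 1 = 2196 ⇒ r = 1098.
Block count: b = v(v − 1)/6 = 2197·2196/6 = 4824612/6 = 804102.
(Check via bk = vr: 804102·3 = 2412306 = 2197·1098 = 2412306 ✓.)

r = 1098, b = 804102.


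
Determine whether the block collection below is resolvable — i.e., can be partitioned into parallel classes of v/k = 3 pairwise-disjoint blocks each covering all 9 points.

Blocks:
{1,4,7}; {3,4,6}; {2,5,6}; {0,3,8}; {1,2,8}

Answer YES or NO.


v = 9, block size k = 3, number of blocks = 5.
For resolvability, blocks must partition into parallel classes of size v/k = 3.
Total blocks must therefore be a multiple of 3: 5 = 3·1 + 2 ⇒ not divisible ✗.
Resolvable? NO.

NO


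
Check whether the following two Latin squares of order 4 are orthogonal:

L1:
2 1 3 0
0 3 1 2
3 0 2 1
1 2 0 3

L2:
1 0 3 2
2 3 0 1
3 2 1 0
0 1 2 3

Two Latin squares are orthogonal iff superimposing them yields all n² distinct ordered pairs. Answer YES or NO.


Form the n² = 16 superimposed pairs (L1[i][j], L2[i][j]), row by row (rows and columns indexed from 0):
row 0: (2,1) (1,0) (3,3) (0,2)
row 1: (0,2) (3,3) (1,0) (2,1)
row 2: (3,3) (0,2) (2,1) (1,0)
row 3: (1,0) (2,1) (0,2) (3,3)
Orthogonality requires all 16 pairs distinct.
But the pair (0,2) repeats: cell (0,3) has L1 = 0, L2 = 2, and cell (1,0) has L1 = 0, L2 = 2.
A repeated pair means some other pair never occurs (only 4 distinct pairs out of 16), so the squares are not orthogonal.
Conclusion: NO.

NO


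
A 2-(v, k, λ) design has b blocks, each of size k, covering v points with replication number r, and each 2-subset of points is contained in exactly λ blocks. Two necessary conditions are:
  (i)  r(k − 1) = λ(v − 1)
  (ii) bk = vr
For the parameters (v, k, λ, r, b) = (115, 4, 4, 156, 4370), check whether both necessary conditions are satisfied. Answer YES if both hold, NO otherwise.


Condition (i): r(k − 1) = 156·3 = 468; λ(v − 1) = 4·114 = 456. Match? NO.
Condition (ii): bk = 4370·4 = 17480; vr = 115·156 = 17940. Match? NO.
Both conditions hold? NO.

NO


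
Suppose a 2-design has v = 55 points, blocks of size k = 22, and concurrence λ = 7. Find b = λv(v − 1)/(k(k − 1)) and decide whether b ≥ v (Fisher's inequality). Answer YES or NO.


r = λ(v − 1)/(k − 1) = 7·54/21 = 18.
b = vr/k = 55·18/22 = 45.
Fisher's inequality: b ≥ v ⇔ 45 ≥ 55? NO.

NO


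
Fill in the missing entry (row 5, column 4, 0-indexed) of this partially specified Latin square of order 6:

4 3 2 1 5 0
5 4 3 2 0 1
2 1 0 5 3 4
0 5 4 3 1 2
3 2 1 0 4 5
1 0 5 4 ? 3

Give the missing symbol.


Row 5 contains symbols [0, 1, 3, 4, 5] — missing [2].
Column 4 contains symbols [0, 1, 3, 4, 5] — missing [2].
The missing symbol must appear in both missing sets; intersection = [2].
Therefore the hidden value is 2.

Missing value = 2.


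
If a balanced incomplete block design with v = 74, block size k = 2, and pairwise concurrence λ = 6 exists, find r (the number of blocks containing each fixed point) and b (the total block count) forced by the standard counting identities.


Any 2-(v, k, λ) BIBD satisfies two necessary conditions:
  (i)  Each point sits in r blocks, and counting incidences through any fixed point gives r(k − 1) = λ(v − 1), so r = λ(v − 1)/(k − 1).
  (ii) Total incidences bk = vr, so b = vr/k.
Step 1: r = λ(v − 1)/(k − 1) = 6·(74 − 1)/(2 − 1) = 6·73/1 = 438/1 = 438.
Step 2: b = vr/k = 74·438/2 = 32412/2 = 16206.
Check integrality: r = 438 ∈ Z ✓, b = 16206 ∈ Z ✓.
(These identities are necessary conditions: they determine r and b for any design with these parameters, but do not by themselves prove that one exists.)

r = 438, b = 16206.


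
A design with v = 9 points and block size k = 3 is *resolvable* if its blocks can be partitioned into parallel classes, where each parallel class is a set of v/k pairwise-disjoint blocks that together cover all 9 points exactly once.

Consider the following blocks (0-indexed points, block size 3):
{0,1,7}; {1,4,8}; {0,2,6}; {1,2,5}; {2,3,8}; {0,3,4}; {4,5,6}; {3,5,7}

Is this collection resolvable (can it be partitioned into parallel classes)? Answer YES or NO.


v = 9, block size k = 3, number of blocks = 8.
For resolvability, blocks must partition into parallel classes of size v/k = 3.
Total blocks must therefore be a multiple of 3: 8 = 3·2 + 2 ⇒ not divisible ✗.
Resolvable? NO.

NO


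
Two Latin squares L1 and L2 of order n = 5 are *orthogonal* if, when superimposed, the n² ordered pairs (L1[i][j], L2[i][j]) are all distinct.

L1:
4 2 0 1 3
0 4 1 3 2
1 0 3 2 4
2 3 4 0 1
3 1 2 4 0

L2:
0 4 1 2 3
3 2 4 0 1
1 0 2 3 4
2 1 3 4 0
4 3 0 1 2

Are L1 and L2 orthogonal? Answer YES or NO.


Form the n² = 25 superimposed pairs (L1[i][j], L2[i][j]), row by row (rows and columns indexed from 0):
row 0: (4,0) (2,4) (0,1) (1,2) (3,3)
row 1: (0,3) (4,2) (1,4) (3,0) (2,1)
row 2: (1,1) (0,0) (3,2) (2,3) (4,4)
row 3: (2,2) (3,1) (4,3) (0,4) (1,0)
row 4: (3,4) (1,3) (2,0) (4,1) (0,2)
Orthogonality requires all 25 pairs distinct.
Check by first coordinate: for each symbol s of L1, list the L2 entries in the n cells where L1 = s; they must all differ.
  L1 = 0: L2 entries (in reading order) 1, 3, 0, 4, 2 — all 5 distinct ✓
  L1 = 1: L2 entries (in reading order) 2, 4, 1, 0, 3 — all 5 distinct ✓
  L1 = 2: L2 entries (in reading order) 4, 1, 3, 2, 0 — all 5 distinct ✓
  L1 = 3: L2 entries (in reading order) 3, 0, 2, 1, 4 — all 5 distinct ✓
  L1 = 4: L2 entries (in reading order) 0, 2, 4, 3, 1 — all 5 distinct ✓
Every symbol of L1 meets every symbol of L2 exactly once, so all 25 pairs are distinct (25 of 25).
Conclusion: YES.

YES


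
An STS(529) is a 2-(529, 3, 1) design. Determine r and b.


An STS(v) is a 2-(v, 3, 1) BIBD: block size k = 3, λ = 1.
Replication: r(k − 1) = λ(v − 1) ⇒ r·2 = 529 − 1 = 528 ⇒ r = 264.
Block count: b = v(v − 1)/6 = 529·528/6 = 279312/6 = 46552.

r = 264, b = 46552.


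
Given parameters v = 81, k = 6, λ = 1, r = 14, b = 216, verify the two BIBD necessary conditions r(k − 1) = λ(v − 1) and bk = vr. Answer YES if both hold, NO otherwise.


Condition (i): r(k − 1) = 14·5 = 70; λ(v − 1) = 1·80 = 80. Match? NO.
Condition (ii): bk = 216·6 = 1296; vr = 81·14 = 1134. Match? NO.
Both conditions hold? NO.

NO


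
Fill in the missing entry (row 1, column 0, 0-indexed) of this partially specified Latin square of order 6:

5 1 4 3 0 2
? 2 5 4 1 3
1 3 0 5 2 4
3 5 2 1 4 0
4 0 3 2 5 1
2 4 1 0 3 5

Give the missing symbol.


Row 1 contains symbols [1, 2, 3, 4, 5] — missing [0].
Column 0 contains symbols [1, 2, 3, 4, 5] — missing [0].
The missing symbol must appear in both missing sets; intersection = [0].
Therefore the hidden value is 0.

Missing value = 0.


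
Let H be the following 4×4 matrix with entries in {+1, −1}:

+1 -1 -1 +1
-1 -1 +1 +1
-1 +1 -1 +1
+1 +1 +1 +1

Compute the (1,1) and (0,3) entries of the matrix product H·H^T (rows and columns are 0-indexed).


Row 0 of H: [1, -1, -1, 1].
Row 1 of H: [-1, -1, 1, 1].
Row 3 of H: [1, 1, 1, 1].
(H·H^T)[1][1] = Σ_j H[1][j]·H[1][j] = (-1)² + (-1)² + (1)² + (1)² = 1 + 1 + 1 + 1 = 4.
(H·H^T)[0][3] = Σ_j H[0][j]·H[3][j] = (1)·(1) + (-1)·(1) + (-1)·(1) + (1)·(1) = 1 + -1 + -1 + 1 = 0.
So rows 0 and 3 are orthogonal; the diagonal entry equals n = 4.

(1,1) entry = 4; (0,3) entry = 0.


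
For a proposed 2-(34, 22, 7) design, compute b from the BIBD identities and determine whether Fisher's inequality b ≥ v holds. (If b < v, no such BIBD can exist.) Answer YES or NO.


b = λv(v − 1)/(k(k − 1)) = 7·34·33/(22·21) = 7854/462 = 17.
Compare with v = 34: b < v, so Fisher's inequality fails.

NO


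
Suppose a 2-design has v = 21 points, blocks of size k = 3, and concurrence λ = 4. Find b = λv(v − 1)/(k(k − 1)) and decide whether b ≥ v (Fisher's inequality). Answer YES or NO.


b = λv(v − 1)/(k(k − 1)) = 4·21·20/(3·2) = 1680/6 = 280.
Compare with v = 21: b ≥ v, so Fisher's inequality holds.

YES


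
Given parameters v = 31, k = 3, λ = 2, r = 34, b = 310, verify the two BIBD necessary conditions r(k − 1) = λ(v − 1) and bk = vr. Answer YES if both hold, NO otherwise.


Condition (i): r(k − 1) = 34·2 = 68; λ(v − 1) = 2·30 = 60. Match? NO.
Condition (ii): bk = 310·3 = 930; vr = 31·34 = 1054. Match? NO.
Both conditions hold? NO.

NO


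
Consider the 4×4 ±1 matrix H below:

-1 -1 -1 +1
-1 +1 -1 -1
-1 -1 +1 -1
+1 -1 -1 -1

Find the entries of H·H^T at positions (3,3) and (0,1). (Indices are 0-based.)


Row 0 of H: [-1, -1, -1, 1].
Row 1 of H: [-1, 1, -1, -1].
Row 3 of H: [1, -1, -1, -1].
(H·H^T)[3][3] = Σ_j H[3][j]·H[3][j] = (1)² + (-1)² + (-1)² + (-1)² = 1 + 1 + 1 + 1 = 4.
(H·H^T)[0][1] = Σ_j H[0][j]·H[1][j] = (-1)·(-1) + (-1)·(1) + (-1)·(-1) + (1)·(-1) = 1 + -1 + 1 + -1 = 0.
So rows 0 and 1 are orthogonal; the diagonal entry equals n = 4.

(3,3) entry = 4; (0,1) entry = 0.


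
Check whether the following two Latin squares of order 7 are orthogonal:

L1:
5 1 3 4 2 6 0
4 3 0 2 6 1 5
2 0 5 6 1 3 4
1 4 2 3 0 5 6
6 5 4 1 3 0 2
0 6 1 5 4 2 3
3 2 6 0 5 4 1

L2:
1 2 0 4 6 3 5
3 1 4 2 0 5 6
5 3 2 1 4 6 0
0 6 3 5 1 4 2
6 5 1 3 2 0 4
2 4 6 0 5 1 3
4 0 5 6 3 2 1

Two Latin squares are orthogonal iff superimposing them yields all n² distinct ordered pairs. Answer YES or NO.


Form the n² = 49 superimposed pairs (L1[i][j], L2[i][j]), row by row (rows and columns indexed from 0):
row 0: (5,1) (1,2) (3,0) (4,4) (2,6) (6,3) (0,5)
row 1: (4,3) (3,1) (0,4) (2,2) (6,0) (1,5) (5,6)
row 2: (2,5) (0,3) (5,2) (6,1) (1,4) (3,6) (4,0)
row 3: (1,0) (4,6) (2,3) (3,5) (0,1) (5,4) (6,2)
row 4: (6,6) (5,5) (4,1) (1,3) (3,2) (0,0) (2,4)
row 5: (0,2) (6,4) (1,6) (5,0) (4,5) (2,1) (3,3)
row 6: (3,4) (2,0) (6,5) (0,6) (5,3) (4,2) (1,1)
Orthogonality requires all 49 pairs distinct.
Check by first coordinate: for each symbol s of L1, list the L2 entries in the n cells where L1 = s; they must all differ.
  L1 = 0: L2 entries (in reading order) 5, 4, 3, 1, 0, 2, 6 — all 7 distinct ✓
  L1 = 1: L2 entries (in reading order) 2, 5, 4, 0, 3, 6, 1 — all 7 distinct ✓
  L1 = 2: L2 entries (in reading order) 6, 2, 5, 3, 4, 1, 0 — all 7 distinct ✓
  L1 = 3: L2 entries (in reading order) 0, 1, 6, 5, 2, 3, 4 — all 7 distinct ✓
  L1 = 4: L2 entries (in reading order) 4, 3, 0, 6, 1, 5, 2 — all 7 distinct ✓
  L1 = 5: L2 entries (in reading order) 1, 6, 2, 4, 5, 0, 3 — all 7 distinct ✓
  L1 = 6: L2 entries (in reading order) 3, 0, 1, 2, 6, 4, 5 — all 7 distinct ✓
Every symbol of L1 meets every symbol of L2 exactly once, so all 49 pairs are distinct (49 of 49).
Conclusion: YES.

YES


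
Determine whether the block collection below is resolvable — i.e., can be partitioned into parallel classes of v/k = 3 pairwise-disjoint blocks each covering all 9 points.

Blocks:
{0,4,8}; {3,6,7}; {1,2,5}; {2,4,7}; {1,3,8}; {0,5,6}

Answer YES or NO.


v = 9, block size k = 3, number of blocks = 6.
For resolvability, blocks must partition into parallel classes of size v/k = 3.
Total blocks must therefore be a multiple of 3: 6 = 3·2 + 0 ⇒ divisible ✓.
Greedy packing gives 2 candidate class(es). Each should be a full parallel class (size 3, covers all 9 points).
  Class 1 (3 blocks): {0,4,8}; {3,6,7}; {1,2,5}. Points covered: [0, 1, 2, 3, 4, 5, 6, 7, 8].
  Class 2 (3 blocks): {2,4,7}; {1,3,8}; {0,5,6}. Points covered: [0, 1, 2, 3, 4, 5, 6, 7, 8].
All classes full (size 3)? YES. All classes cover every point? YES.
Resolvable? YES.

YES


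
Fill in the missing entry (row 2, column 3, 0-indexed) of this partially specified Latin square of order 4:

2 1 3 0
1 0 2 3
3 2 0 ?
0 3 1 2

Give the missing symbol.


Row 2 contains symbols [0, 2, 3] — missing [1].
Column 3 contains symbols [0, 2, 3] — missing [1].
The missing symbol must appear in both missing sets; intersection = [1].
Therefore the hidden value is 1.

Missing value = 1.


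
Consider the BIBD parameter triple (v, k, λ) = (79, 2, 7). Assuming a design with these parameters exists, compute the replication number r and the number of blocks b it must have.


Any 2-(v, k, λ) BIBD satisfies two necessary conditions:
  (i)  Each point sits in r blocks, and counting incidences through any fixed point gives r(k − 1) = λ(v − 1), so r = λ(v − 1)/(k − 1).
  (ii) Total incidences bk = vr, so b = vr/k.
Step 1: r = λ(v − 1)/(k − 1) = 7·(79 − 1)/(2 − 1) = 7·78/1 = 546/1 = 546.
Step 2: b = vr/k = 79·546/2 = 43134/2 = 21567.
Check integrality: r = 546 ∈ Z ✓, b = 21567 ∈ Z ✓.
(These identities are necessary conditions: they determine r and b for any design with these parameters, but do not by themselves prove that one exists.)

r = 546, b = 21567.


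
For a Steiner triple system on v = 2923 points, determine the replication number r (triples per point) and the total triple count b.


An STS(v) is a 2-(v, 3, 1) BIBD: block size k = 3, λ = 1.
Replication: r(k − 1) = λ(v − 1) ⇒ r·2 = 2923 − 1 = 2922 ⇒ r = 1461.
Block count: b = v(v − 1)/6 = 2923·2922/6 = 8541006/6 = 1423501.
(Check via bk = vr: 1423501·3 = 4270503 = 2923·1461 = 4270503 ✓.)

r = 1461, b = 1423501.


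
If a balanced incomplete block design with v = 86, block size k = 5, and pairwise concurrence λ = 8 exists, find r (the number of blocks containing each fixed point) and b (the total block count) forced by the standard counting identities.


Any 2-(v, k, λ) BIBD satisfies two necessary conditions:
  (i)  Each point sits in r blocks, and counting incidences through any fixed point gives r(k − 1) = λ(v − 1), so r = λ(v − 1)/(k − 1).
  (ii) Total incidences bk = vr, so b = vr/k.
Step 1: r = λ(v − 1)/(k − 1) = 8·(86 − 1)/(5 − 1) = 8·85/4 = 680/4 = 170.
Step 2: b = vr/k = 86·170/5 = 14620/5 = 2924.
Check integrality: r = 170 ∈ Z ✓, b = 2924 ∈ Z ✓.
(These identities are necessary conditions: they determine r and b for any design with these parameters, but do not by themselves prove that one exists.)

r = 170, b = 2924.


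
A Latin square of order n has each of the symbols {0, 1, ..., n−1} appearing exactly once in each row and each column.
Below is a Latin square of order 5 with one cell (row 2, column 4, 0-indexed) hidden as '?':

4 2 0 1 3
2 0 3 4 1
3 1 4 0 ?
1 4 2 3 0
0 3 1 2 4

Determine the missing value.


Row 2 contains symbols [0, 1, 3, 4] — missing [2].
Column 4 contains symbols [0, 1, 3, 4] — missing [2].
The missing symbol must appear in both missing sets; intersection = [2].
Therefore the hidden value is 2.

Missing value = 2.


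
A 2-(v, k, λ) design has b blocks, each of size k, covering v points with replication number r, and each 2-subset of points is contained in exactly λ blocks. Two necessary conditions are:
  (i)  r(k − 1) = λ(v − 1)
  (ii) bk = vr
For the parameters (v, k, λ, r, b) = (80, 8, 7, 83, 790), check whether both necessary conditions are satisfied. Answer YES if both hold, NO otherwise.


Condition (i): r(k − 1) = 83·7 = 581; λ(v − 1) = 7·79 = 553. Match? NO.
Condition (ii): bk = 790·8 = 6320; vr = 80·83 = 6640. Match? NO.
Both conditions hold? NO.

NO


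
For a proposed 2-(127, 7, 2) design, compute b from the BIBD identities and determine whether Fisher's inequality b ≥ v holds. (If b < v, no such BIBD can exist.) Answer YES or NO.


r = λ(v − 1)/(k − 1) = 2·126/6 = 42.
b = vr/k = 127·42/7 = 762.
Fisher's inequality: b ≥ v ⇔ 762 ≥ 127? YES.

YES


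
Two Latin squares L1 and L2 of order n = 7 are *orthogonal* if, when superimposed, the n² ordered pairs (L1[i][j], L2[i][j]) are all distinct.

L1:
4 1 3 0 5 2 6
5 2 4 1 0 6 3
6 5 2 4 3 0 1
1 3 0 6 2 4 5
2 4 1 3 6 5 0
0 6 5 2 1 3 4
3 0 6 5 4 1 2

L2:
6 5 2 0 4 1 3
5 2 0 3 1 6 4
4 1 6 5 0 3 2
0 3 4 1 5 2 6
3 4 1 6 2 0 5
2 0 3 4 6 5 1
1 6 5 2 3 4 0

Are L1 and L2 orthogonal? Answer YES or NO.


Form the n² = 49 superimposed pairs (L1[i][j], L2[i][j]), row by row (rows and columns indexed from 0):
row 0: (4,6) (1,5) (3,2) (0,0) (5,4) (2,1) (6,3)
row 1: (5,5) (2,2) (4,0) (1,3) (0,1) (6,6) (3,4)
row 2: (6,4) (5,1) (2,6) (4,5) (3,0) (0,3) (1,2)
row 3: (1,0) (3,3) (0,4) (6,1) (2,5) (4,2) (5,6)
row 4: (2,3) (4,4) (1,1) (3,6) (6,2) (5,0) (0,5)
row 5: (0,2) (6,0) (5,3) (2,4) (1,6) (3,5) (4,1)
row 6: (3,1) (0,6) (6,5) (5,2) (4,3) (1,4) (2,0)
Orthogonality requires all 49 pairs distinct.
Check by first coordinate: for each symbol s of L1, list the L2 entries in the n cells where L1 = s; they must all differ.
  L1 = 0: L2 entries (in reading order) 0, 1, 3, 4, 5, 2, 6 — all 7 distinct ✓
  L1 = 1: L2 entries (in reading order) 5, 3, 2, 0, 1, 6, 4 — all 7 distinct ✓
  L1 = 2: L2 entries (in reading order) 1, 2, 6, 5, 3, 4, 0 — all 7 distinct ✓
  L1 = 3: L2 entries (in reading order) 2, 4, 0, 3, 6, 5, 1 — all 7 distinct ✓
  L1 = 4: L2 entries (in reading order) 6, 0, 5, 2, 4, 1, 3 — all 7 distinct ✓
  L1 = 5: L2 entries (in reading order) 4, 5, 1, 6, 0, 3, 2 — all 7 distinct ✓
  L1 = 6: L2 entries (in reading order) 3, 6, 4, 1, 2, 0, 5 — all 7 distinct ✓
Every symbol of L1 meets every symbol of L2 exactly once, so all 49 pairs are distinct (49 of 49).
Conclusion: YES.

YES


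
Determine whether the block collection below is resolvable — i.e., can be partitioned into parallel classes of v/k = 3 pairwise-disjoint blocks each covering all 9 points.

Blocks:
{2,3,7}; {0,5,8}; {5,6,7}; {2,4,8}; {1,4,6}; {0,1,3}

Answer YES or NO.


v = 9, block size k = 3, number of blocks = 6.
For resolvability, blocks must partition into parallel classes of size v/k = 3.
Total blocks must therefore be a multiple of 3: 6 = 3·2 + 0 ⇒ divisible ✓.
Greedy packing gives 2 candidate class(es). Each should be a full parallel class (size 3, covers all 9 points).
  Class 1 (3 blocks): {2,3,7}; {0,5,8}; {1,4,6}. Points covered: [0, 1, 2, 3, 4, 5, 6, 7, 8].
  Class 2 (3 blocks): {5,6,7}; {2,4,8}; {0,1,3}. Points covered: [0, 1, 2, 3, 4, 5, 6, 7, 8].
All classes full (size 3)? YES. All classes cover every point? YES.
Resolvable? YES.

YES


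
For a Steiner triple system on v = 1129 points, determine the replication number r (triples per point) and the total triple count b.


An STS(v) is a 2-(v, 3, 1) BIBD: block size k = 3, λ = 1.
Replication: r(k − 1) = λ(v − 1) ⇒ r·2 = 1129 − 1 = 1128 ⇒ r = 564.
Block count: bk = vr ⇒ b·3 = 1129·564 = 636756 ⇒ b = 212252.
(Check via b = v(v − 1)/6 = 1129·1128/6 = 1273512/6 = 212252.)

r = 564, b = 212252.


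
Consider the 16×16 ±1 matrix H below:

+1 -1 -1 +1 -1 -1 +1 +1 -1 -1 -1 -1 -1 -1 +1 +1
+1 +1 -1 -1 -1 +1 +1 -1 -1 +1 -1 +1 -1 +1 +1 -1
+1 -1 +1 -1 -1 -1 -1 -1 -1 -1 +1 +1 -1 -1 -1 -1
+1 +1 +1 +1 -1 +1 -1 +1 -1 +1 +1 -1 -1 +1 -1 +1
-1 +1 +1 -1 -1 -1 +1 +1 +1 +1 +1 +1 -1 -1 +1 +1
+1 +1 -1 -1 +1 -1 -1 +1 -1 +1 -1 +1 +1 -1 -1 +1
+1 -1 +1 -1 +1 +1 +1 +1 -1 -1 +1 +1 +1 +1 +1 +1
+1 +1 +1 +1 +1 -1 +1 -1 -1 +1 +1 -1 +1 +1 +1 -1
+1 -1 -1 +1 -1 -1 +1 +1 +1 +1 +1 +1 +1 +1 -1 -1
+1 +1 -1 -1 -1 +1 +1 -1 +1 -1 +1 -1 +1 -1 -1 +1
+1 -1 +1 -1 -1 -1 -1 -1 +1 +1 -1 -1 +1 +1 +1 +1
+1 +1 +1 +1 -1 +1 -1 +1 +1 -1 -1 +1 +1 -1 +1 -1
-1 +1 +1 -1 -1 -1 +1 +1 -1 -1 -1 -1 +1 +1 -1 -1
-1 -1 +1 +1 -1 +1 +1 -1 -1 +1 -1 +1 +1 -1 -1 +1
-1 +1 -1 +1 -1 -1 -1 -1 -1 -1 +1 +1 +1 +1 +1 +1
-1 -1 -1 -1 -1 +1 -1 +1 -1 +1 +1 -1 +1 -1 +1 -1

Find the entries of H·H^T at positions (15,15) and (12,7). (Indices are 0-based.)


Row 7 of H: [1, 1, 1, 1, 1, -1, 1, -1, -1, 1, 1, -1, 1, 1, 1, -1].
Row 12 of H: [-1, 1, 1, -1, -1, -1, 1, 1, -1, -1, -1, -1, 1, 1, -1, -1].
Row 15 of H: [-1, -1, -1, -1, -1, 1, -1, 1, -1, 1, 1, -1, 1, -1, 1, -1].
(H·H^T)[15][15] = Σ_j H[15][j]·H[15][j] = (-1)² + (-1)² + (-1)² + (-1)² + (-1)² + (1)² + (-1)² + (1)² + (-1)² + (1)² + (1)² + (-1)² + (1)² + (-1)² + (1)² + (-1)² = 1 + 1 + 1 + 1 + 1 + 1 + 1 + 1 + 1 + 1 + 1 + 1 + 1 + 1 + 1 + 1 = 16.
(H·H^T)[12][7] = Σ_j H[12][j]·H[7][j] = (-1)·(1) + (1)·(1) + (1)·(1) + (-1)·(1) + (-1)·(1) + (-1)·(-1) + (1)·(1) + (1)·(-1) + (-1)·(-1) + (-1)·(1) + (-1)·(1) + (-1)·(-1) + (1)·(1) + (1)·(1) + (-1)·(1) + (-1)·(-1) = -1 + 1 + 1 + -1 + -1 + 1 + 1 + -1 + 1 + -1 + -1 + 1 + 1 + 1 + -1 + 1 = 2.
Rows 12 and 7 are not orthogonal (dot product = 2 ≠ 0), so H is not a Hadamard matrix.

(15,15) entry = 16; (12,7) entry = 2.


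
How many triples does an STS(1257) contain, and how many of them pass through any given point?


An STS(v) is a 2-(v, 3, 1) BIBD: block size k = 3, λ = 1.
Replication: r(k − 1) = λ(v − 1) ⇒ r·2 = 1257 − 1 = 1256 ⇒ r = 628.
Block count: bk = vr ⇒ b·3 = 1257·628 = 789396 ⇒ b = 263132.
(Check via b = v(v − 1)/6 = 1257·1256/6 = 1578792/6 = 263132.)

r = 628, b = 263132.


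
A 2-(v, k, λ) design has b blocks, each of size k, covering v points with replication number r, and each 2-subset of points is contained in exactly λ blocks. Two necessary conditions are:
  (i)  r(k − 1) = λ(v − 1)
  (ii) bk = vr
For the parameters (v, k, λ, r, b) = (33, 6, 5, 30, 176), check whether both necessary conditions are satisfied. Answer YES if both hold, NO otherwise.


Condition (i): r(k − 1) = 30·5 = 150; λ(v − 1) = 5·32 = 160. Match? NO.
Condition (ii): bk = 176·6 = 1056; vr = 33·30 = 990. Match? NO.
Both conditions hold? NO.

NO


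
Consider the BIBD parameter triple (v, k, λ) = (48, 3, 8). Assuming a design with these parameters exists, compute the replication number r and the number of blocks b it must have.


Any 2-(v, k, λ) BIBD satisfies two necessary conditions:
  (i)  Each point sits in r blocks, and counting incidences through any fixed point gives r(k − 1) = λ(v − 1), so r = λ(v − 1)/(k − 1).
  (ii) Total incidences bk = vr, so b = vr/k.
Step 1: r = λ(v − 1)/(k − 1) = 8·(48 − 1)/(3 − 1) = 8·47/2 = 376/2 = 188.
Step 2: b = vr/k = 48·188/3 = 9024/3 = 3008.
Check integrality: r = 188 ∈ Z ✓, b = 3008 ∈ Z ✓.
(These identities are necessary conditions: they determine r and b for any design with these parameters, but do not by themselves prove that one exists.)

r = 188, b = 3008.


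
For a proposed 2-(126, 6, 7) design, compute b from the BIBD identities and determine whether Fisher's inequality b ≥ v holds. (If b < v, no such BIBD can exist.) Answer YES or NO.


b = λv(v − 1)/(k(k − 1)) = 7·126·125/(6·5) = 110250/30 = 3675.
Compare with v = 126: b ≥ v, so Fisher's inequality holds.

YES


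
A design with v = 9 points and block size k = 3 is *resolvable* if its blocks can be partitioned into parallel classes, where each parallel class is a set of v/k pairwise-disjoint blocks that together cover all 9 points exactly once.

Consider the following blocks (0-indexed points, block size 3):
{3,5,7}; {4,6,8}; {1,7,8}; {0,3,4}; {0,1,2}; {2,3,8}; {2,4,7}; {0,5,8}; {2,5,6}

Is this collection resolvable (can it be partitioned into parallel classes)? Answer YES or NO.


v = 9, block size k = 3, number of blocks = 9.
For resolvability, blocks must partition into parallel classes of size v/k = 3.
Total blocks must therefore be a multiple of 3: 9 = 3·3 + 0 ⇒ divisible ✓.
Consider block {2,3,8}. It intersects every other block in the collection, so no parallel class of size 3 can contain it.
Since every block must belong to some parallel class in a resolution, the collection cannot be partitioned into parallel classes.
Resolvable? NO.

NO


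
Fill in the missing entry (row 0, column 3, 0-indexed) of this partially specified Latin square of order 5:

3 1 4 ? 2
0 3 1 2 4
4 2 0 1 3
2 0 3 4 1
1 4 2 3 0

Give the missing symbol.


Row 0 contains symbols [1, 2, 3, 4] — missing [0].
Column 3 contains symbols [1, 2, 3, 4] — missing [0].
The missing symbol must appear in both missing sets; intersection = [0].
Therefore the hidden value is 0.

Missing value = 0.


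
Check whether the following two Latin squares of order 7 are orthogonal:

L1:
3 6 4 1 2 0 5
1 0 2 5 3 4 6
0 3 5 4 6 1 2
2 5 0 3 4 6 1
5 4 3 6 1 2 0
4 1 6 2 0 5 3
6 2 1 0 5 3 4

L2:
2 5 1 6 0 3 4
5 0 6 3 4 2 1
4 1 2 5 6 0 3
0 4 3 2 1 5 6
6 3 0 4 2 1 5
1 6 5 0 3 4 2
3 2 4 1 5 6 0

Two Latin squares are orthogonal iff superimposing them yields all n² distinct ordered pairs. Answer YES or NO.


Form the n² = 49 superimposed pairs (L1[i][j], L2[i][j]), row by row (rows and columns indexed from 0):
row 0: (3,2) (6,5) (4,1) (1,6) (2,0) (0,3) (5,4)
row 1: (1,5) (0,0) (2,6) (5,3) (3,4) (4,2) (6,1)
row 2: (0,4) (3,1) (5,2) (4,5) (6,6) (1,0) (2,3)
row 3: (2,0) (5,4) (0,3) (3,2) (4,1) (6,5) (1,6)
row 4: (5,6) (4,3) (3,0) (6,4) (1,2) (2,1) (0,5)
row 5: (4,1) (1,6) (6,5) (2,0) (0,3) (5,4) (3,2)
row 6: (6,3) (2,2) (1,4) (0,1) (5,5) (3,6) (4,0)
Orthogonality requires all 49 pairs distinct.
But the pair (2,0) repeats: cell (0,4) has L1 = 2, L2 = 0, and cell (3,0) has L1 = 2, L2 = 0.
A repeated pair means some other pair never occurs (only 35 distinct pairs out of 49), so the squares are not orthogonal.
Conclusion: NO.

NO


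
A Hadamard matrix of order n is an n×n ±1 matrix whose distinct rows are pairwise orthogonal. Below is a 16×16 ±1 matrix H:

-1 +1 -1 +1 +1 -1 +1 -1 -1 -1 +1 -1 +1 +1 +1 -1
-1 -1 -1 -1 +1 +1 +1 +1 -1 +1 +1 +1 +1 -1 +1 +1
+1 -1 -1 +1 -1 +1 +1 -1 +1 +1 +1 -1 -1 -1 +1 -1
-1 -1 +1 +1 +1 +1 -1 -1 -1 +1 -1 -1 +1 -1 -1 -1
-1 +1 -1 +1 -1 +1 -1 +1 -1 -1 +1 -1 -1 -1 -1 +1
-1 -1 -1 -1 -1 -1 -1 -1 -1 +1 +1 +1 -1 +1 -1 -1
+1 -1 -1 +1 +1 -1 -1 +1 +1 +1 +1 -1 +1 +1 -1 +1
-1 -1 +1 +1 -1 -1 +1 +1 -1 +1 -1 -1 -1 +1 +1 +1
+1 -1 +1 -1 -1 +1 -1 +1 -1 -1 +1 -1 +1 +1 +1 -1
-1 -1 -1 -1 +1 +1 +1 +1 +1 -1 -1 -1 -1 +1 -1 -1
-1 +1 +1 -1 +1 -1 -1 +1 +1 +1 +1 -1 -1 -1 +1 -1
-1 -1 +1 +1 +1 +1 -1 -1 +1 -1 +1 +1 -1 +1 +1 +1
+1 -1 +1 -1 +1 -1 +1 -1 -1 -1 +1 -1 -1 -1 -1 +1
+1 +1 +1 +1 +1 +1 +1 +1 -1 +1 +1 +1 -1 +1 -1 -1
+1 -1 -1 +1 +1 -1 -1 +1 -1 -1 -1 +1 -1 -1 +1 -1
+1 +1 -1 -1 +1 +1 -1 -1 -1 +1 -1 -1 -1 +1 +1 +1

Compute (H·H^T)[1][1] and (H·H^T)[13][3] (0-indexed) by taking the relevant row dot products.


Row 1 of H: [-1, -1, -1, -1, 1, 1, 1, 1, -1, 1, 1, 1, 1, -1, 1, 1].
Row 3 of H: [-1, -1, 1, 1, 1, 1, -1, -1, -1, 1, -1, -1, 1, -1, -1, -1].
Row 13 of H: [1, 1, 1, 1, 1, 1, 1, 1, -1, 1, 1, 1, -1, 1, -1, -1].
(H·H^T)[1][1] = Σ_j H[1][j]·H[1][j] = (-1)² + (-1)² + (-1)² + (-1)² + (1)² + (1)² + (1)² + (1)² + (-1)² + (1)² + (1)² + (1)² + (1)² + (-1)² + (1)² + (1)² = 1 + 1 + 1 + 1 + 1 + 1 + 1 + 1 + 1 + 1 + 1 + 1 + 1 + 1 + 1 + 1 = 16.
(H·H^T)[13][3] = Σ_j H[13][j]·H[3][j] = (1)·(-1) + (1)·(-1) + (1)·(1) + (1)·(1) + (1)·(1) + (1)·(1) + (1)·(-1) + (1)·(-1) + (-1)·(-1) + (1)·(1) + (1)·(-1) + (1)·(-1) + (-1)·(1) + (1)·(-1) + (-1)·(-1) + (-1)·(-1) = -1 + -1 + 1 + 1 + 1 + 1 + -1 + -1 + 1 + 1 + -1 + -1 + -1 + -1 + 1 + 1 = 0.
So rows 13 and 3 are orthogonal; the diagonal entry equals n = 16.

(1,1) entry = 16; (13,3) entry = 0.


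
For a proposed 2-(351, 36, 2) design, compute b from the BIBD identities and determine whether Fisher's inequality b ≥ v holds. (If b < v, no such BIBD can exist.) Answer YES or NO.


r = λ(v − 1)/(k − 1) = 2·350/35 = 20.
b = vr/k = 351·20/36 = 195.
Fisher's inequality: b ≥ v ⇔ 195 ≥ 351? NO.

NO


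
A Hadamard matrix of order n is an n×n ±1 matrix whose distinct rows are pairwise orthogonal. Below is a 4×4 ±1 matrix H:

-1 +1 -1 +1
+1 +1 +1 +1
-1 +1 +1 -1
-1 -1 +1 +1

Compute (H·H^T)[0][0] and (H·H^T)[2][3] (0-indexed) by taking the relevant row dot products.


Row 0 of H: [-1, 1, -1, 1].
Row 2 of H: [-1, 1, 1, -1].
Row 3 of H: [-1, -1, 1, 1].
(H·H^T)[0][0] = Σ_j H[0][j]·H[0][j] = (-1)² + (1)² + (-1)² + (1)² = 1 + 1 + 1 + 1 = 4.
(H·H^T)[2][3] = Σ_j H[2][j]·H[3][j] = (-1)·(-1) + (1)·(-1) + (1)·(1) + (-1)·(1) = 1 + -1 + 1 + -1 = 0.
So rows 2 and 3 are orthogonal; the diagonal entry equals n = 4.

(0,0) entry = 4; (2,3) entry = 0.


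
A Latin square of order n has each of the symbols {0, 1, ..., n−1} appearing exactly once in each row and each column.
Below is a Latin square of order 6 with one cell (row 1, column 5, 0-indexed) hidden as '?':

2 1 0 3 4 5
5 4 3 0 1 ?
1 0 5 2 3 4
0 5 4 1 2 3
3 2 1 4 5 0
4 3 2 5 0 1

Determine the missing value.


Row 1 contains symbols [0, 1, 3, 4, 5] — missing [2].
Column 5 contains symbols [0, 1, 3, 4, 5] — missing [2].
The missing symbol must appear in both missing sets; intersection = [2].
Therefore the hidden value is 2.

Missing value = 2.


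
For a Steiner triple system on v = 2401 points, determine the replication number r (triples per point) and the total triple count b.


An STS(v) is a 2-(v, 3, 1) BIBD: block size k = 3, λ = 1.
Replication: r(k − 1) = λ(v − 1) ⇒ r·2 = 2401 − 1 = 2400 ⇒ r = 1200.
Block count: b = v(v − 1)/6 = 2401·2400/6 = 5762400/6 = 960400.
(Check via bk = vr: 960400·3 = 2881200 = 2401·1200 = 2881200 ✓.)

r = 1200, b = 960400.


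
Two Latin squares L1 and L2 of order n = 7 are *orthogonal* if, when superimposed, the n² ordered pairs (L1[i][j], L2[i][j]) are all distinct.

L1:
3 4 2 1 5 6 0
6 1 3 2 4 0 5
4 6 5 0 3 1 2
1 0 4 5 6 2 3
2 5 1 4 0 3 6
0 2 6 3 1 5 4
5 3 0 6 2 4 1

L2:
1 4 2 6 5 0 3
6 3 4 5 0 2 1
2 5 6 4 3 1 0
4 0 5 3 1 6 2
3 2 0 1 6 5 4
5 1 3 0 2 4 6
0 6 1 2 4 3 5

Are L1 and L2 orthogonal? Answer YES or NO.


Form the n² = 49 superimposed pairs (L1[i][j], L2[i][j]), row by row (rows and columns indexed from 0):
row 0: (3,1) (4,4) (2,2) (1,6) (5,5) (6,0) (0,3)
row 1: (6,6) (1,3) (3,4) (2,5) (4,0) (0,2) (5,1)
row 2: (4,2) (6,5) (5,6) (0,4) (3,3) (1,1) (2,0)
row 3: (1,4) (0,0) (4,5) (5,3) (6,1) (2,6) (3,2)
row 4: (2,3) (5,2) (1,0) (4,1) (0,6) (3,5) (6,4)
row 5: (0,5) (2,1) (6,3) (3,0) (1,2) (5,4) (4,6)
row 6: (5,0) (3,6) (0,1) (6,2) (2,4) (4,3) (1,5)
Orthogonality requires all 49 pairs distinct.
Check by first coordinate: for each symbol s of L1, list the L2 entries in the n cells where L1 = s; they must all differ.
  L1 = 0: L2 entries (in reading order) 3, 2, 4, 0, 6, 5, 1 — all 7 distinct ✓
  L1 = 1: L2 entries (in reading order) 6, 3, 1, 4, 0, 2, 5 — all 7 distinct ✓
  L1 = 2: L2 entries (in reading order) 2, 5, 0, 6, 3, 1, 4 — all 7 distinct ✓
  L1 = 3: L2 entries (in reading order) 1, 4, 3, 2, 5, 0, 6 — all 7 distinct ✓
  L1 = 4: L2 entries (in reading order) 4, 0, 2, 5, 1, 6, 3 — all 7 distinct ✓
  L1 = 5: L2 entries (in reading order) 5, 1, 6, 3, 2, 4, 0 — all 7 distinct ✓
  L1 = 6: L2 entries (in reading order) 0, 6, 5, 1, 4, 3, 2 — all 7 distinct ✓
Every symbol of L1 meets every symbol of L2 exactly once, so all 49 pairs are distinct (49 of 49).
Conclusion: YES.

YES
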